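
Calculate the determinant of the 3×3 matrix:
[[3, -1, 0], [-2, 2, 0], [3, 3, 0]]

Expansion along first row:
det = 3·det([[2,0],[3,0]]) - -1·det([[-2,0],[3,0]]) + 0·det([[-2,2],[3,3]])
    = 3·(2·0 - 0·3) - -1·(-2·0 - 0·3) + 0·(-2·3 - 2·3)
    = 3·0 - -1·0 + 0·-12
    = 0 + 0 + 0 = 0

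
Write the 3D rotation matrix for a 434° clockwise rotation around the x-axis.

Rotation matrix for clockwise 434° around x-axis:
A clockwise rotation by 434° is a counterclockwise rotation by -434°.
cos(-434°) = 0.2756, sin(-434°) = -0.9613
Result: [[1, 0, 0], [0, 0.2756, 0.9613], [0, -0.9613, 0.2756]]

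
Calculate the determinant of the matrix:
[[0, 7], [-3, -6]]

For a 2×2 matrix [[a, b], [c, d]], det = ad - bc
det = (0)(-6) - (7)(-3) = 0 - -21 = 21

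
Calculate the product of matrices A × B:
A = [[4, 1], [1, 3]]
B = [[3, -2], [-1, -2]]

Matrix multiplication:
C[0][0] = 4×3 + 1×-1 = 11
C[0][1] = 4×-2 + 1×-2 = -10
C[1][0] = 1×3 + 3×-1 = 0
C[1][1] = 1×-2 + 3×-2 = -8
Result: [[11, -10], [0, -8]]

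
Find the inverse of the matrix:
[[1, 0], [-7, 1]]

For [[a,b],[c,d]], inverse = (1/det)·[[d,-b],[-c,a]]
det = (1)(1) - (0)(-7) = 1 - 0 = 1
Inverse = [[1, 0], [7, 1]]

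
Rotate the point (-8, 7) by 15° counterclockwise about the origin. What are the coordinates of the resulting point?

Rotation matrix for 15°: [[cos 15°, -sin 15°], [sin 15°, cos 15°]] ≈ [[0.965926, -0.258819], [0.258819, 0.965926]]
[[0.965926, -0.258819], [0.258819, 0.965926]] × [-8, 7]ᵀ ≈ [-9.5391, 4.6909]ᵀ
Result: (-9.5391, 4.6909)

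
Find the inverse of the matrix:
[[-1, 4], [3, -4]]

For [[a,b],[c,d]], inverse = (1/det)·[[d,-b],[-c,a]]
det = (-1)(-4) - (4)(3) = 4 - 12 = -8
Inverse = (1/-8)·[[-4, -4], [-3, -1]]
= [[1/2, 1/2], [3/8, 1/8]]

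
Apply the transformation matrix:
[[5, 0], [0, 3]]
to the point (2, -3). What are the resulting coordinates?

Matrix multiplication:
[[5, 0], [0, 3]] × [2, -3]ᵀ
= [(5)(2) + (0)(-3), (0)(2) + (3)(-3)]ᵀ
= [10, -9]ᵀ
Result: (10, -9)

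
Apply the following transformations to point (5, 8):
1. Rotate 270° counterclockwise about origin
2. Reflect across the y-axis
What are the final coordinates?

Step 1: Rotate 270° → (8, -5)
Step 2: Reflect across y-axis → (-8, -5)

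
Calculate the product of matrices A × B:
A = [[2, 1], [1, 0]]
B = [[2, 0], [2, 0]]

Matrix multiplication:
C[0][0] = 2×2 + 1×2 = 6
C[0][1] = 2×0 + 1×0 = 0
C[1][0] = 1×2 + 0×2 = 2
C[1][1] = 1×0 + 0×0 = 0
Result: [[6, 0], [2, 0]]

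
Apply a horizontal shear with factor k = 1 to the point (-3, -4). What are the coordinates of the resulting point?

Shear matrix for horizontal shear with factor k = 1:
[[1, 1], [0, 1]]
Result: (-3, -4) → (-7, -4)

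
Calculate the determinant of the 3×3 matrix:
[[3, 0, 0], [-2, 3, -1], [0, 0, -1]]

Expansion along first row:
det = 3·det([[3,-1],[0,-1]]) - 0·det([[-2,-1],[0,-1]]) + 0·det([[-2,3],[0,0]])
    = 3·(3·-1 - -1·0) - 0·(-2·-1 - -1·0) + 0·(-2·0 - 3·0)
    = 3·-3 - 0·2 + 0·0
    = -9 + 0 + 0 = -9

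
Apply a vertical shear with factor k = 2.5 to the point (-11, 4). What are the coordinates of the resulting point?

Shear matrix for vertical shear with factor k = 2.5:
[[1, 0], [2.50, 1]]
Result: (-11, 4) → (-11, -23.5)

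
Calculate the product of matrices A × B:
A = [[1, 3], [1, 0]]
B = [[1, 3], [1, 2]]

Matrix multiplication:
C[0][0] = 1×1 + 3×1 = 4
C[0][1] = 1×3 + 3×2 = 9
C[1][0] = 1×1 + 0×1 = 1
C[1][1] = 1×3 + 0×2 = 3
Result: [[4, 9], [1, 3]]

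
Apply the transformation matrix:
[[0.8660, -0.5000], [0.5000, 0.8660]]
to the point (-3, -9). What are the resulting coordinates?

Matrix multiplication:
[[0.8660, -0.5000], [0.5000, 0.8660]] × [-3, -9]ᵀ
= [(0.8660)(-3) + (-0.5000)(-9), (0.5000)(-3) + (0.8660)(-9)]ᵀ
= [1.9020, -9.2940]ᵀ
Result: (1.9020, -9.2940)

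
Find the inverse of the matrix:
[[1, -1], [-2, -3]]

For [[a,b],[c,d]], inverse = (1/det)·[[d,-b],[-c,a]]
det = (1)(-3) - (-1)(-2) = -3 - 2 = -5
Inverse = (1/-5)·[[-3, 1], [2, 1]]
= [[3/5, -1/5], [-2/5, -1/5]]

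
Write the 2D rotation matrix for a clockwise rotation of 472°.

Rotation matrix formula: [[cos θ, -sin θ], [sin θ, cos θ]]
A clockwise rotation by 472° is equivalent to a counterclockwise rotation by -472°.
For θ = -472°:
cos(-472°) = -0.3746
sin(-472°) = -0.9272
Result: [[-0.3746, 0.9272], [-0.9272, -0.3746]]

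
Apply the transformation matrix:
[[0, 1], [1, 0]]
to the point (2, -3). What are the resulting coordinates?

Matrix multiplication:
[[0, 1], [1, 0]] × [2, -3]ᵀ
= [(0)(2) + (1)(-3), (1)(2) + (0)(-3)]ᵀ
= [-3, 2]ᵀ
Result: (-3, 2)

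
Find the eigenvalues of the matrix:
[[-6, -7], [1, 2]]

Characteristic equation: det(A - λI) = 0
λ² - (trace)λ + (det) = 0
trace = -6 + 2 = -4, det = (-6)(2) - (-7)(1) = -5
λ² - (-4)λ + (-5) = 0
λ = (-4 ± √((-4)² - 4·(-5))) / 2 = (-4 ± √36) / 2
Solving: λ = -5, 1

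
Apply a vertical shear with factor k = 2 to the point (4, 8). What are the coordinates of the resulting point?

Shear matrix for vertical shear with factor k = 2:
[[1, 0], [2, 1]]
Result: (4, 8) → (4, 16)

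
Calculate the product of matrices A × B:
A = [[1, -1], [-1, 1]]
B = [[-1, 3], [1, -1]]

Matrix multiplication:
C[0][0] = 1×-1 + -1×1 = -2
C[0][1] = 1×3 + -1×-1 = 4
C[1][0] = -1×-1 + 1×1 = 2
C[1][1] = -1×3 + 1×-1 = -4
Result: [[-2, 4], [2, -4]]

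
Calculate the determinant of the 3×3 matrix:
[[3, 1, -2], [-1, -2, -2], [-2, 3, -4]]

Expansion along first row:
det = 3·det([[-2,-2],[3,-4]]) - 1·det([[-1,-2],[-2,-4]]) + -2·det([[-1,-2],[-2,3]])
    = 3·(-2·-4 - -2·3) - 1·(-1·-4 - -2·-2) + -2·(-1·3 - -2·-2)
    = 3·14 - 1·0 + -2·-7
    = 42 + 0 + 14 = 56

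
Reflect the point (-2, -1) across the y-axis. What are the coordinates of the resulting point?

Reflection across y-axis: (-2, -1) → (2, -1)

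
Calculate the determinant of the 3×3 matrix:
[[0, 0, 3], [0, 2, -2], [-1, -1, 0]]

Expansion along first row:
det = 0·det([[2,-2],[-1,0]]) - 0·det([[0,-2],[-1,0]]) + 3·det([[0,2],[-1,-1]])
    = 0·(2·0 - -2·-1) - 0·(0·0 - -2·-1) + 3·(0·-1 - 2·-1)
    = 0·-2 - 0·-2 + 3·2
    = 0 + 0 + 6 = 6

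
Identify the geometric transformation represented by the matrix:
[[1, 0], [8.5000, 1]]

This matrix represents: vertical shear with factor 8.5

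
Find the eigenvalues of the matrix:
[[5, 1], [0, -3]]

Characteristic equation: det(A - λI) = 0
λ² - (trace)λ + (det) = 0
trace = 5 + -3 = 2, det = (5)(-3) - (1)(0) = -15
λ² - (2)λ + (-15) = 0
λ = (2 ± √((2)² - 4·(-15))) / 2 = (2 ± √64) / 2
Solving: λ = -3, 5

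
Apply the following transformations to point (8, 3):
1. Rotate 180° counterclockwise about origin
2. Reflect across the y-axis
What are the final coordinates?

Step 1: Rotate 180° → (-8, -3)
Step 2: Reflect across y-axis → (8, -3)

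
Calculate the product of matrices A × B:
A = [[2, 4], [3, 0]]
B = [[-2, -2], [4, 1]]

Matrix multiplication:
C[0][0] = 2×-2 + 4×4 = 12
C[0][1] = 2×-2 + 4×1 = 0
C[1][0] = 3×-2 + 0×4 = -6
C[1][1] = 3×-2 + 0×1 = -6
Result: [[12, 0], [-6, -6]]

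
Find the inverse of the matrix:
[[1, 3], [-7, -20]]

For [[a,b],[c,d]], inverse = (1/det)·[[d,-b],[-c,a]]
det = (1)(-20) - (3)(-7) = -20 - -21 = 1
Inverse = [[-20, -3], [7, 1]]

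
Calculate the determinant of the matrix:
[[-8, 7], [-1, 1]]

For a 2×2 matrix [[a, b], [c, d]], det = ad - bc
det = (-8)(1) - (7)(-1) = -8 - -7 = -1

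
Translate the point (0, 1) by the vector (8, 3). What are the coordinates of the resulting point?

Translation by (8, 3) (homogeneous matrix [[1, 0, 8], [0, 1, 3], [0, 0, 1]]):
x' = 0 + 8 = 8
y' = 1 + 3 = 4
Result: (8, 4)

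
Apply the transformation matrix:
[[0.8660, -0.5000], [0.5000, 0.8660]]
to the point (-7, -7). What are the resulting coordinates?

Matrix multiplication:
[[0.8660, -0.5000], [0.5000, 0.8660]] × [-7, -7]ᵀ
= [(0.8660)(-7) + (-0.5000)(-7), (0.5000)(-7) + (0.8660)(-7)]ᵀ
= [-2.5620, -9.5620]ᵀ
Result: (-2.5620, -9.5620)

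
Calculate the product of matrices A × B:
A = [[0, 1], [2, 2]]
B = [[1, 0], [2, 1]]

Matrix multiplication:
C[0][0] = 0×1 + 1×2 = 2
C[0][1] = 0×0 + 1×1 = 1
C[1][0] = 2×1 + 2×2 = 6
C[1][1] = 2×0 + 2×1 = 2
Result: [[2, 1], [6, 2]]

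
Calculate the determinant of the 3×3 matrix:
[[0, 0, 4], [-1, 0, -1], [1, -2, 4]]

Expansion along first row:
det = 0·det([[0,-1],[-2,4]]) - 0·det([[-1,-1],[1,4]]) + 4·det([[-1,0],[1,-2]])
    = 0·(0·4 - -1·-2) - 0·(-1·4 - -1·1) + 4·(-1·-2 - 0·1)
    = 0·-2 - 0·-3 + 4·2
    = 0 + 0 + 8 = 8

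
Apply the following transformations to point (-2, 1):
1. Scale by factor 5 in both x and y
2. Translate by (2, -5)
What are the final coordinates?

Step 1: Scale (-2, 1) by 5 → (-10, 5)
Step 2: Translate by (2, -5) → (-8, 0)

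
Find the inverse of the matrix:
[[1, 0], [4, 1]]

For [[a,b],[c,d]], inverse = (1/det)·[[d,-b],[-c,a]]
det = (1)(1) - (0)(4) = 1 - 0 = 1
Inverse = [[1, 0], [-4, 1]]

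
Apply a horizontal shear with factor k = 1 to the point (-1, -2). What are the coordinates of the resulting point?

Shear matrix for horizontal shear with factor k = 1:
[[1, 1], [0, 1]]
Result: (-1, -2) → (-3, -2)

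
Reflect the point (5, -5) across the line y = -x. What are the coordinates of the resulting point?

Reflection across line y = -x: (5, -5) → (5, -5)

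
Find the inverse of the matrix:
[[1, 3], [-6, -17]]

For [[a,b],[c,d]], inverse = (1/det)·[[d,-b],[-c,a]]
det = (1)(-17) - (3)(-6) = -17 - -18 = 1
Inverse = [[-17, -3], [6, 1]]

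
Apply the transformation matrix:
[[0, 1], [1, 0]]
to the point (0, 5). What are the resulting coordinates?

Matrix multiplication:
[[0, 1], [1, 0]] × [0, 5]ᵀ
= [(0)(0) + (1)(5), (1)(0) + (0)(5)]ᵀ
= [5, 0]ᵀ
Result: (5, 0)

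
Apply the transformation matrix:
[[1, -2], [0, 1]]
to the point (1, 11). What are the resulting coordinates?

Matrix multiplication:
[[1, -2], [0, 1]] × [1, 11]ᵀ
= [(1)(1) + (-2)(11), (0)(1) + (1)(11)]ᵀ
= [-21, 11]ᵀ
Result: (-21, 11)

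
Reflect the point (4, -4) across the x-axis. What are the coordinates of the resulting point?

Reflection across x-axis: (4, -4) → (4, 4)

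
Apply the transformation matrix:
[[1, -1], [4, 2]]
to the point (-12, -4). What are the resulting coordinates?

Matrix multiplication:
[[1, -1], [4, 2]] × [-12, -4]ᵀ
= [(1)(-12) + (-1)(-4), (4)(-12) + (2)(-4)]ᵀ
= [-8, -56]ᵀ
Result: (-8, -56)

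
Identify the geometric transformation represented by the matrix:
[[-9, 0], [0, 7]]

This matrix represents: non-uniform scaling by sx = -9, sy = 7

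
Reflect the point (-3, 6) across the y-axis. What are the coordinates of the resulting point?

Reflection across y-axis: (-3, 6) → (3, 6)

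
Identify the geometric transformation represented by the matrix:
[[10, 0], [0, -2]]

This matrix represents: non-uniform scaling by sx = 10, sy = -2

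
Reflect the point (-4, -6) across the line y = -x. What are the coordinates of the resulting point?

Reflection across line y = -x: (-4, -6) → (6, 4)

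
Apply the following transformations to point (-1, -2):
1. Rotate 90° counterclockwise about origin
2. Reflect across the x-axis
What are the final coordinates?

Step 1: Rotate 90° → (2, -1)
Step 2: Reflect across x-axis → (2, 1)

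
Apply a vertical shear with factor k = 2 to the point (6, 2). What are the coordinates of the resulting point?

Shear matrix for vertical shear with factor k = 2:
[[1, 0], [2, 1]]
Result: (6, 2) → (6, 14)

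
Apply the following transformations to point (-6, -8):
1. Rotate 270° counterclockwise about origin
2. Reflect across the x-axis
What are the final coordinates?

Step 1: Rotate 270° → (-8, 6)
Step 2: Reflect across x-axis → (-8, -6)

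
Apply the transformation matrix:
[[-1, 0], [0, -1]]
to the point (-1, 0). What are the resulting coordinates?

Matrix multiplication:
[[-1, 0], [0, -1]] × [-1, 0]ᵀ
= [(-1)(-1) + (0)(0), (0)(-1) + (-1)(0)]ᵀ
= [1, 0]ᵀ
Result: (1, 0)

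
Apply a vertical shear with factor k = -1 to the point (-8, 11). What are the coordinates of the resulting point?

Shear matrix for vertical shear with factor k = -1:
[[1, 0], [-1, 1]]
Result: (-8, 11) → (-8, 19)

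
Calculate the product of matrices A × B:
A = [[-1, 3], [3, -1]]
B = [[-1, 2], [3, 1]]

Matrix multiplication:
C[0][0] = -1×-1 + 3×3 = 10
C[0][1] = -1×2 + 3×1 = 1
C[1][0] = 3×-1 + -1×3 = -6
C[1][1] = 3×2 + -1×1 = 5
Result: [[10, 1], [-6, 5]]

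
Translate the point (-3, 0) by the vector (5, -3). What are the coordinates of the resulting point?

Translation by (5, -3) (homogeneous matrix [[1, 0, 5], [0, 1, -3], [0, 0, 1]]):
x' = -3 + 5 = 2
y' = 0 + -3 = -3
Result: (2, -3)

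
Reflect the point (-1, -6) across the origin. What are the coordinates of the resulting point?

Reflection across origin: (-1, -6) → (1, 6)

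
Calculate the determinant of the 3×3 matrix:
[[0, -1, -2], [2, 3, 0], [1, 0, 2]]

Expansion along first row:
det = 0·det([[3,0],[0,2]]) - -1·det([[2,0],[1,2]]) + -2·det([[2,3],[1,0]])
    = 0·(3·2 - 0·0) - -1·(2·2 - 0·1) + -2·(2·0 - 3·1)
    = 0·6 - -1·4 + -2·-3
    = 0 + 4 + 6 = 10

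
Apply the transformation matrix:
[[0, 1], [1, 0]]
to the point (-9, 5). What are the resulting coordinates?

Matrix multiplication:
[[0, 1], [1, 0]] × [-9, 5]ᵀ
= [(0)(-9) + (1)(5), (1)(-9) + (0)(5)]ᵀ
= [5, -9]ᵀ
Result: (5, -9)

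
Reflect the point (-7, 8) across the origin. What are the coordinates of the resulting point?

Reflection across origin: (-7, 8) → (7, -8)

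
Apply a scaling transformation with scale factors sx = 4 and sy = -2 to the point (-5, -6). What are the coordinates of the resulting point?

Scaling matrix:
[[4, 0], [0, -2]]
Result: (-5 × 4, -6 × -2) = (-20, 12)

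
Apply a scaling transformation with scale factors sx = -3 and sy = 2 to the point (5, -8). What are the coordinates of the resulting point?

Scaling matrix:
[[-3, 0], [0, 2]]
Result: (5 × -3, -8 × 2) = (-15, -16)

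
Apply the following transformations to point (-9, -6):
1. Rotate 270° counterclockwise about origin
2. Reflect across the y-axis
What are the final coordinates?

Step 1: Rotate 270° → (-6, 9)
Step 2: Reflect across y-axis → (6, 9)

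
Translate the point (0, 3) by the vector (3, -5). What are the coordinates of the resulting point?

Translation by (3, -5) (homogeneous matrix [[1, 0, 3], [0, 1, -5], [0, 0, 1]]):
x' = 0 + 3 = 3
y' = 3 + -5 = -2
Result: (3, -2)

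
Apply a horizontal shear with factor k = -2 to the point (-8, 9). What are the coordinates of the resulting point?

Shear matrix for horizontal shear with factor k = -2:
[[1, -2], [0, 1]]
Result: (-8, 9) → (-26, 9)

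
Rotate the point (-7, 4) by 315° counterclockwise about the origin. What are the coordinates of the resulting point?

Rotation matrix for 315°: [[cos 315°, -sin 315°], [sin 315°, cos 315°]] ≈ [[0.707107, 0.707107], [-0.707107, 0.707107]]
[[0.707107, 0.707107], [-0.707107, 0.707107]] × [-7, 4]ᵀ ≈ [-2.1213, 7.7782]ᵀ
Result: (-2.1213, 7.7782)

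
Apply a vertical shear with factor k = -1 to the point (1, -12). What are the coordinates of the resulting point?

Shear matrix for vertical shear with factor k = -1:
[[1, 0], [-1, 1]]
Result: (1, -12) → (1, -13)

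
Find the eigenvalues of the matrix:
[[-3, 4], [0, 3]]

Characteristic equation: det(A - λI) = 0
λ² - (trace)λ + (det) = 0
trace = -3 + 3 = 0, det = (-3)(3) - (4)(0) = -9
λ² - (0)λ + (-9) = 0
λ = (0 ± √((0)² - 4·(-9))) / 2 = (0 ± √36) / 2
Solving: λ = -3, 3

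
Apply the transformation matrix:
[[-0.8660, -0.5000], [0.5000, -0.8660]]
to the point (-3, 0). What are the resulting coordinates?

Matrix multiplication:
[[-0.8660, -0.5000], [0.5000, -0.8660]] × [-3, 0]ᵀ
= [(-0.8660)(-3) + (-0.5000)(0), (0.5000)(-3) + (-0.8660)(0)]ᵀ
= [2.5980, -1.5000]ᵀ
Result: (2.5980, -1.5000)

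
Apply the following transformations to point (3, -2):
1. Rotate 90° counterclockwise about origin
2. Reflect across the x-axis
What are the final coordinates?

Step 1: Rotate 90° → (2, 3)
Step 2: Reflect across x-axis → (2, -3)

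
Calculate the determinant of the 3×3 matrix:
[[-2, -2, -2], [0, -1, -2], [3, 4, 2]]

Expansion along first row:
det = -2·det([[-1,-2],[4,2]]) - -2·det([[0,-2],[3,2]]) + -2·det([[0,-1],[3,4]])
    = -2·(-1·2 - -2·4) - -2·(0·2 - -2·3) + -2·(0·4 - -1·3)
    = -2·6 - -2·6 + -2·3
    = -12 + 12 + -6 = -6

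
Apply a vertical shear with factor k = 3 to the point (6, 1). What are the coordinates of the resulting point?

Shear matrix for vertical shear with factor k = 3:
[[1, 0], [3, 1]]
Result: (6, 1) → (6, 19)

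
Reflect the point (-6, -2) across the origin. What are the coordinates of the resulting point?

Reflection across origin: (-6, -2) → (6, 2)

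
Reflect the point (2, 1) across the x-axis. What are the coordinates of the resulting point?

Reflection across x-axis: (2, 1) → (2, -1)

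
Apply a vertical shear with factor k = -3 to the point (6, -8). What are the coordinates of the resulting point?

Shear matrix for vertical shear with factor k = -3:
[[1, 0], [-3, 1]]
Result: (6, -8) → (6, -26)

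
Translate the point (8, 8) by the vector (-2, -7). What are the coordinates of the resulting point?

Translation by (-2, -7) (homogeneous matrix [[1, 0, -2], [0, 1, -7], [0, 0, 1]]):
x' = 8 + -2 = 6
y' = 8 + -7 = 1
Result: (6, 1)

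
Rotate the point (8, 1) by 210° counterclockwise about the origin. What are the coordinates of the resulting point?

Rotation matrix for 210°: [[cos 210°, -sin 210°], [sin 210°, cos 210°]] ≈ [[-0.866025, 0.500000], [-0.500000, -0.866025]]
[[-0.866025, 0.500000], [-0.500000, -0.866025]] × [8, 1]ᵀ ≈ [-6.4282, -4.8660]ᵀ
Result: (-6.4282, -4.8660)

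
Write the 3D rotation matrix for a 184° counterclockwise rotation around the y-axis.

Rotation matrix for counterclockwise 184° around y-axis:
cos(184°) = -0.9976, sin(184°) = -0.0698
Result: [[-0.9976, 0, -0.0698], [0, 1, 0], [0.0698, 0, -0.9976]]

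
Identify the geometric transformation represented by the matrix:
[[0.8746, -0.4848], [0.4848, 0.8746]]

This matrix represents: rotation by 29° counterclockwise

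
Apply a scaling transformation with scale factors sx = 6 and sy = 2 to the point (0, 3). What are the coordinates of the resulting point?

Scaling matrix:
[[6, 0], [0, 2]]
Result: (0 × 6, 3 × 2) = (0, 6)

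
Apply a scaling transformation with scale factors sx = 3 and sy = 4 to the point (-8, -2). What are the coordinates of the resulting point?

Scaling matrix:
[[3, 0], [0, 4]]
Result: (-8 × 3, -2 × 4) = (-24, -8)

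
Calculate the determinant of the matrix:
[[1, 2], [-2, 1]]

For a 2×2 matrix [[a, b], [c, d]], det = ad - bc
det = (1)(1) - (2)(-2) = 1 - -4 = 5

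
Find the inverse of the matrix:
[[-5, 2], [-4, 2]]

For [[a,b],[c,d]], inverse = (1/det)·[[d,-b],[-c,a]]
det = (-5)(2) - (2)(-4) = -10 - -8 = -2
Inverse = (1/-2)·[[2, -2], [4, -5]]
= [[-1, 1], [-2, 5/2]]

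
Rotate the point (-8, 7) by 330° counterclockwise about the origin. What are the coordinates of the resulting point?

Rotation matrix for 330°: [[cos 330°, -sin 330°], [sin 330°, cos 330°]] ≈ [[0.866025, 0.500000], [-0.500000, 0.866025]]
[[0.866025, 0.500000], [-0.500000, 0.866025]] × [-8, 7]ᵀ ≈ [-3.4282, 10.0622]ᵀ
Result: (-3.4282, 10.0622)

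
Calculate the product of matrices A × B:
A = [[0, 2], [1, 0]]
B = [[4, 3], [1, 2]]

Matrix multiplication:
C[0][0] = 0×4 + 2×1 = 2
C[0][1] = 0×3 + 2×2 = 4
C[1][0] = 1×4 + 0×1 = 4
C[1][1] = 1×3 + 0×2 = 3
Result: [[2, 4], [4, 3]]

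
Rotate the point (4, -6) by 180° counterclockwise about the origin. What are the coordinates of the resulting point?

Rotation matrix for 180°: [[cos 180°, -sin 180°], [sin 180°, cos 180°]] = [[-1, 0], [0, -1]]
[[-1, 0], [0, -1]] × [4, -6]ᵀ = [-4, 6]ᵀ
Result: (-4, 6)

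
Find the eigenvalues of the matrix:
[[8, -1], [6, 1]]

Characteristic equation: det(A - λI) = 0
λ² - (trace)λ + (det) = 0
trace = 8 + 1 = 9, det = (8)(1) - (-1)(6) = 14
λ² - (9)λ + (14) = 0
λ = (9 ± √((9)² - 4·(14))) / 2 = (9 ± √25) / 2
Solving: λ = 2, 7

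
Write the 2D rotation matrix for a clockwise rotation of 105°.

Rotation matrix formula: [[cos θ, -sin θ], [sin θ, cos θ]]
A clockwise rotation by 105° is equivalent to a counterclockwise rotation by -105°.
For θ = -105°:
cos(-105°) = -0.2588
sin(-105°) = -0.9659
Result: [[-0.2588, 0.9659], [-0.9659, -0.2588]]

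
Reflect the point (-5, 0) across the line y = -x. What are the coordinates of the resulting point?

Reflection across line y = -x: (-5, 0) → (0, 5)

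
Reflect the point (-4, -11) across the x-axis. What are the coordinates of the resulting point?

Reflection across x-axis: (-4, -11) → (-4, 11)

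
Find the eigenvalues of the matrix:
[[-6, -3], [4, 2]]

Characteristic equation: det(A - λI) = 0
λ² - (trace)λ + (det) = 0
trace = -6 + 2 = -4, det = (-6)(2) - (-3)(4) = 0
λ² - (-4)λ + (0) = 0
λ = (-4 ± √((-4)² - 4·(0))) / 2 = (-4 ± √16) / 2
Solving: λ = -4, 0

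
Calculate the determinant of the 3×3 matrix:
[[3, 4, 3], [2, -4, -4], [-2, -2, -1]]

Expansion along first row:
det = 3·det([[-4,-4],[-2,-1]]) - 4·det([[2,-4],[-2,-1]]) + 3·det([[2,-4],[-2,-2]])
    = 3·(-4·-1 - -4·-2) - 4·(2·-1 - -4·-2) + 3·(2·-2 - -4·-2)
    = 3·-4 - 4·-10 + 3·-12
    = -12 + 40 + -36 = -8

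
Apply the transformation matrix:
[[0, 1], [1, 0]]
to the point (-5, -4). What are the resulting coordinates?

Matrix multiplication:
[[0, 1], [1, 0]] × [-5, -4]ᵀ
= [(0)(-5) + (1)(-4), (1)(-5) + (0)(-4)]ᵀ
= [-4, -5]ᵀ
Result: (-4, -5)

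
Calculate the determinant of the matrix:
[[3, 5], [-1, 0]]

For a 2×2 matrix [[a, b], [c, d]], det = ad - bc
det = (3)(0) - (5)(-1) = 0 - -5 = 5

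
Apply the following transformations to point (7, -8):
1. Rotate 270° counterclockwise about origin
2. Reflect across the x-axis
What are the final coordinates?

Step 1: Rotate 270° → (-8, -7)
Step 2: Reflect across x-axis → (-8, 7)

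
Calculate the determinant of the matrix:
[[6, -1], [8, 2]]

For a 2×2 matrix [[a, b], [c, d]], det = ad - bc
det = (6)(2) - (-1)(8) = 12 - -8 = 20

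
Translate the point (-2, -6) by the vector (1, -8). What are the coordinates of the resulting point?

Translation by (1, -8) (homogeneous matrix [[1, 0, 1], [0, 1, -8], [0, 0, 1]]):
x' = -2 + 1 = -1
y' = -6 + -8 = -14
Result: (-1, -14)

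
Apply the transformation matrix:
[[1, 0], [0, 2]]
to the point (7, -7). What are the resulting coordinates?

Matrix multiplication:
[[1, 0], [0, 2]] × [7, -7]ᵀ
= [(1)(7) + (0)(-7), (0)(7) + (2)(-7)]ᵀ
= [7, -14]ᵀ
Result: (7, -14)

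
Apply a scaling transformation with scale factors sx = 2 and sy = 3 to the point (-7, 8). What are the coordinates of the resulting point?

Scaling matrix:
[[2, 0], [0, 3]]
Result: (-7 × 2, 8 × 3) = (-14, 24)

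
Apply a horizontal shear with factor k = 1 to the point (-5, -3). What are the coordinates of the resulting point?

Shear matrix for horizontal shear with factor k = 1:
[[1, 1], [0, 1]]
Result: (-5, -3) → (-8, -3)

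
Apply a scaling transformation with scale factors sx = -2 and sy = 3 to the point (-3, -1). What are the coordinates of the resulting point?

Scaling matrix:
[[-2, 0], [0, 3]]
Result: (-3 × -2, -1 × 3) = (6, -3)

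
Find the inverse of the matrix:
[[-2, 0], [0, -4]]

For [[a,b],[c,d]], inverse = (1/det)·[[d,-b],[-c,a]]
det = (-2)(-4) - (0)(0) = 8 - 0 = 8
Inverse = (1/8)·[[-4, 0], [0, -2]]
= [[-1/2, 0], [0, -1/4]]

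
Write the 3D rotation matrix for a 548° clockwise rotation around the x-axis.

Rotation matrix for clockwise 548° around x-axis:
A clockwise rotation by 548° is a counterclockwise rotation by -548°.
cos(-548°) = -0.9903, sin(-548°) = 0.1392
Result: [[1, 0, 0], [0, -0.9903, -0.1392], [0, 0.1392, -0.9903]]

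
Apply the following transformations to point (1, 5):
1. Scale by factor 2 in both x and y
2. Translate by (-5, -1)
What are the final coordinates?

Step 1: Scale (1, 5) by 2 → (2, 10)
Step 2: Translate by (-5, -1) → (-3, 9)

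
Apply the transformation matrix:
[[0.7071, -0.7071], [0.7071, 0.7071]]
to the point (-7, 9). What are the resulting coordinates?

Matrix multiplication:
[[0.7071, -0.7071], [0.7071, 0.7071]] × [-7, 9]ᵀ
= [(0.7071)(-7) + (-0.7071)(9), (0.7071)(-7) + (0.7071)(9)]ᵀ
= [-11.3136, 1.4142]ᵀ
Result: (-11.3136, 1.4142)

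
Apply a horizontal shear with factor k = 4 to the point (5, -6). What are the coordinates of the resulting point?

Shear matrix for horizontal shear with factor k = 4:
[[1, 4], [0, 1]]
Result: (5, -6) → (-19, -6)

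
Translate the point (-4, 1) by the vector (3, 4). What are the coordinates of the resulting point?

Translation by (3, 4) (homogeneous matrix [[1, 0, 3], [0, 1, 4], [0, 0, 1]]):
x' = -4 + 3 = -1
y' = 1 + 4 = 5
Result: (-1, 5)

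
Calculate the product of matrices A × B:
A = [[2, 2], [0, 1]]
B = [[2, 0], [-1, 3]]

Matrix multiplication:
C[0][0] = 2×2 + 2×-1 = 2
C[0][1] = 2×0 + 2×3 = 6
C[1][0] = 0×2 + 1×-1 = -1
C[1][1] = 0×0 + 1×3 = 3
Result: [[2, 6], [-1, 3]]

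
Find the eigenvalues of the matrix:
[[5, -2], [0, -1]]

Characteristic equation: det(A - λI) = 0
λ² - (trace)λ + (det) = 0
trace = 5 + -1 = 4, det = (5)(-1) - (-2)(0) = -5
λ² - (4)λ + (-5) = 0
λ = (4 ± √((4)² - 4·(-5))) / 2 = (4 ± √36) / 2
Solving: λ = -1, 5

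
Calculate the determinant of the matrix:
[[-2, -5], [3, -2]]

For a 2×2 matrix [[a, b], [c, d]], det = ad - bc
det = (-2)(-2) - (-5)(3) = 4 - -15 = 19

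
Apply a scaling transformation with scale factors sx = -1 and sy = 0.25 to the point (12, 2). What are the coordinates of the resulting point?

Scaling matrix:
[[-1, 0], [0, 0.25]]
Result: (12 × -1, 2 × 0.25) = (-12, 0.5)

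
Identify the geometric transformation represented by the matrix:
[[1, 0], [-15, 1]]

This matrix represents: vertical shear with factor -15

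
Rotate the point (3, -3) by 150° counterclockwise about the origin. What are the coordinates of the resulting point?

Rotation matrix for 150°: [[cos 150°, -sin 150°], [sin 150°, cos 150°]] ≈ [[-0.866025, -0.500000], [0.500000, -0.866025]]
[[-0.866025, -0.500000], [0.500000, -0.866025]] × [3, -3]ᵀ ≈ [-1.0981, 4.0981]ᵀ
Result: (-1.0981, 4.0981)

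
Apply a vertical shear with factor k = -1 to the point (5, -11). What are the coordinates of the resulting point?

Shear matrix for vertical shear with factor k = -1:
[[1, 0], [-1, 1]]
Result: (5, -11) → (5, -16)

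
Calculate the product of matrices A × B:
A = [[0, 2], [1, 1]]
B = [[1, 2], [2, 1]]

Matrix multiplication:
C[0][0] = 0×1 + 2×2 = 4
C[0][1] = 0×2 + 2×1 = 2
C[1][0] = 1×1 + 1×2 = 3
C[1][1] = 1×2 + 1×1 = 3
Result: [[4, 2], [3, 3]]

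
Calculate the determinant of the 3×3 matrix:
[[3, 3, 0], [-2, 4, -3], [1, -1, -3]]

Expansion along first row:
det = 3·det([[4,-3],[-1,-3]]) - 3·det([[-2,-3],[1,-3]]) + 0·det([[-2,4],[1,-1]])
    = 3·(4·-3 - -3·-1) - 3·(-2·-3 - -3·1) + 0·(-2·-1 - 4·1)
    = 3·-15 - 3·9 + 0·-2
    = -45 + -27 + 0 = -72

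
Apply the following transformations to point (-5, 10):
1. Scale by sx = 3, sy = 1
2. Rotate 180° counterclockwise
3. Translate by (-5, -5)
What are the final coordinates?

Step 1: Scale → (-15, 10)
Step 2: Rotate 180° → (15, -10)
Step 3: Translate → (10, -15)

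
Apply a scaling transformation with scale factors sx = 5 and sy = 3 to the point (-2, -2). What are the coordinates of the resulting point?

Scaling matrix:
[[5, 0], [0, 3]]
Result: (-2 × 5, -2 × 3) = (-10, -6)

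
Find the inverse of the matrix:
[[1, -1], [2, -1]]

For [[a,b],[c,d]], inverse = (1/det)·[[d,-b],[-c,a]]
det = (1)(-1) - (-1)(2) = -1 - -2 = 1
Inverse = [[-1, 1], [-2, 1]]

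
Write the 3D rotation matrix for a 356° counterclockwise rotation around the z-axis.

Rotation matrix for counterclockwise 356° around z-axis:
cos(356°) = 0.9976, sin(356°) = -0.0698
Result: [[0.9976, 0.0698, 0], [-0.0698, 0.9976, 0], [0, 0, 1]]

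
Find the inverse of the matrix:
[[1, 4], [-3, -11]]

For [[a,b],[c,d]], inverse = (1/det)·[[d,-b],[-c,a]]
det = (1)(-11) - (4)(-3) = -11 - -12 = 1
Inverse = [[-11, -4], [3, 1]]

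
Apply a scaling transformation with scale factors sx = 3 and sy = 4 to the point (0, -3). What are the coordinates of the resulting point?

Scaling matrix:
[[3, 0], [0, 4]]
Result: (0 × 3, -3 × 4) = (0, -12)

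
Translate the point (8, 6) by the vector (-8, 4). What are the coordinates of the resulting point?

Translation by (-8, 4) (homogeneous matrix [[1, 0, -8], [0, 1, 4], [0, 0, 1]]):
x' = 8 + -8 = 0
y' = 6 + 4 = 10
Result: (0, 10)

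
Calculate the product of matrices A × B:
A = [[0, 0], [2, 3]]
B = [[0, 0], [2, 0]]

Matrix multiplication:
C[0][0] = 0×0 + 0×2 = 0
C[0][1] = 0×0 + 0×0 = 0
C[1][0] = 2×0 + 3×2 = 6
C[1][1] = 2×0 + 3×0 = 0
Result: [[0, 0], [6, 0]]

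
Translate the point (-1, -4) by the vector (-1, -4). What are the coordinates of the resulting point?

Translation by (-1, -4) (homogeneous matrix [[1, 0, -1], [0, 1, -4], [0, 0, 1]]):
x' = -1 + -1 = -2
y' = -4 + -4 = -8
Result: (-2, -8)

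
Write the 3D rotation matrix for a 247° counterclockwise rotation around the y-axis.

Rotation matrix for counterclockwise 247° around y-axis:
cos(247°) = -0.3907, sin(247°) = -0.9205
Result: [[-0.3907, 0, -0.9205], [0, 1, 0], [0.9205, 0, -0.3907]]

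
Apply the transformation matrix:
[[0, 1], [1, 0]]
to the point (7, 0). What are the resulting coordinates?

Matrix multiplication:
[[0, 1], [1, 0]] × [7, 0]ᵀ
= [(0)(7) + (1)(0), (1)(7) + (0)(0)]ᵀ
= [0, 7]ᵀ
Result: (0, 7)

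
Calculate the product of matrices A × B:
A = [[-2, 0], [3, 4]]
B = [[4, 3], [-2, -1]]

Matrix multiplication:
C[0][0] = -2×4 + 0×-2 = -8
C[0][1] = -2×3 + 0×-1 = -6
C[1][0] = 3×4 + 4×-2 = 4
C[1][1] = 3×3 + 4×-1 = 5
Result: [[-8, -6], [4, 5]]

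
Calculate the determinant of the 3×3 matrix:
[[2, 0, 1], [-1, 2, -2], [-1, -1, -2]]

Expansion along first row:
det = 2·det([[2,-2],[-1,-2]]) - 0·det([[-1,-2],[-1,-2]]) + 1·det([[-1,2],[-1,-1]])
    = 2·(2·-2 - -2·-1) - 0·(-1·-2 - -2·-1) + 1·(-1·-1 - 2·-1)
    = 2·-6 - 0·0 + 1·3
    = -12 + 0 + 3 = -9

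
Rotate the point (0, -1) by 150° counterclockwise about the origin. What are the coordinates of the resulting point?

Rotation matrix for 150°: [[cos 150°, -sin 150°], [sin 150°, cos 150°]] ≈ [[-0.866025, -0.500000], [0.500000, -0.866025]]
[[-0.866025, -0.500000], [0.500000, -0.866025]] × [0, -1]ᵀ ≈ [0.5000, 0.8660]ᵀ
Result: (0.5000, 0.8660)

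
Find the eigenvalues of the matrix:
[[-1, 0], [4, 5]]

Characteristic equation: det(A - λI) = 0
λ² - (trace)λ + (det) = 0
trace = -1 + 5 = 4, det = (-1)(5) - (0)(4) = -5
λ² - (4)λ + (-5) = 0
λ = (4 ± √((4)² - 4·(-5))) / 2 = (4 ± √36) / 2
Solving: λ = -1, 5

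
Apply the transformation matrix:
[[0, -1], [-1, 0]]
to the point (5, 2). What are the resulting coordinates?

Matrix multiplication:
[[0, -1], [-1, 0]] × [5, 2]ᵀ
= [(0)(5) + (-1)(2), (-1)(5) + (0)(2)]ᵀ
= [-2, -5]ᵀ
Result: (-2, -5)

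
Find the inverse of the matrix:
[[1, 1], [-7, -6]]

For [[a,b],[c,d]], inverse = (1/det)·[[d,-b],[-c,a]]
det = (1)(-6) - (1)(-7) = -6 - -7 = 1
Inverse = [[-6, -1], [7, 1]]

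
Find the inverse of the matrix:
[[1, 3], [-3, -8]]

For [[a,b],[c,d]], inverse = (1/det)·[[d,-b],[-c,a]]
det = (1)(-8) - (3)(-3) = -8 - -9 = 1
Inverse = [[-8, -3], [3, 1]]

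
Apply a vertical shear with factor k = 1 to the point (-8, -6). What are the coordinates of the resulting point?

Shear matrix for vertical shear with factor k = 1:
[[1, 0], [1, 1]]
Result: (-8, -6) → (-8, -14)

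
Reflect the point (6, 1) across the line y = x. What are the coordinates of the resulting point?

Reflection across line y = x: (6, 1) → (1, 6)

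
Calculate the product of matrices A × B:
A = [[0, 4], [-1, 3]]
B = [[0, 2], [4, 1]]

Matrix multiplication:
C[0][0] = 0×0 + 4×4 = 16
C[0][1] = 0×2 + 4×1 = 4
C[1][0] = -1×0 + 3×4 = 12
C[1][1] = -1×2 + 3×1 = 1
Result: [[16, 4], [12, 1]]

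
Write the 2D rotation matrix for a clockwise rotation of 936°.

Rotation matrix formula: [[cos θ, -sin θ], [sin θ, cos θ]]
A clockwise rotation by 936° is equivalent to a counterclockwise rotation by -936°.
For θ = -936°:
cos(-936°) = -0.8090
sin(-936°) = 0.5878
Result: [[-0.8090, -0.5878], [0.5878, -0.8090]]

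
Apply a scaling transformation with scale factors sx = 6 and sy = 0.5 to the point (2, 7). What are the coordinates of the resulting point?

Scaling matrix:
[[6, 0], [0, 0.50]]
Result: (2 × 6, 7 × 0.5) = (12, 3.5)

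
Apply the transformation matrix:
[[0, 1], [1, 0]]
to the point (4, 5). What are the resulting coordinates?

Matrix multiplication:
[[0, 1], [1, 0]] × [4, 5]ᵀ
= [(0)(4) + (1)(5), (1)(4) + (0)(5)]ᵀ
= [5, 4]ᵀ
Result: (5, 4)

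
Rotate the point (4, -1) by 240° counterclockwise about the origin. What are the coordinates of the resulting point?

Rotation matrix for 240°: [[cos 240°, -sin 240°], [sin 240°, cos 240°]] ≈ [[-0.500000, 0.866025], [-0.866025, -0.500000]]
[[-0.500000, 0.866025], [-0.866025, -0.500000]] × [4, -1]ᵀ ≈ [-2.8660, -2.9641]ᵀ
Result: (-2.8660, -2.9641)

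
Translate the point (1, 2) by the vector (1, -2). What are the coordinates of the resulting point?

Translation by (1, -2) (homogeneous matrix [[1, 0, 1], [0, 1, -2], [0, 0, 1]]):
x' = 1 + 1 = 2
y' = 2 + -2 = 0
Result: (2, 0)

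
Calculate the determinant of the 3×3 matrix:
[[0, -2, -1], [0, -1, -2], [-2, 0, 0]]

Expansion along first row:
det = 0·det([[-1,-2],[0,0]]) - -2·det([[0,-2],[-2,0]]) + -1·det([[0,-1],[-2,0]])
    = 0·(-1·0 - -2·0) - -2·(0·0 - -2·-2) + -1·(0·0 - -1·-2)
    = 0·0 - -2·-4 + -1·-2
    = 0 + -8 + 2 = -6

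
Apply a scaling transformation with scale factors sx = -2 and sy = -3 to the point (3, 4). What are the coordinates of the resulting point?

Scaling matrix:
[[-2, 0], [0, -3]]
Result: (3 × -2, 4 × -3) = (-6, -12)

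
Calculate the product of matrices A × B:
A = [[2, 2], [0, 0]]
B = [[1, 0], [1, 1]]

Matrix multiplication:
C[0][0] = 2×1 + 2×1 = 4
C[0][1] = 2×0 + 2×1 = 2
C[1][0] = 0×1 + 0×1 = 0
C[1][1] = 0×0 + 0×1 = 0
Result: [[4, 2], [0, 0]]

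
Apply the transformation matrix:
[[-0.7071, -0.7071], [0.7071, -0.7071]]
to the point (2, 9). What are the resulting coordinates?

Matrix multiplication:
[[-0.7071, -0.7071], [0.7071, -0.7071]] × [2, 9]ᵀ
= [(-0.7071)(2) + (-0.7071)(9), (0.7071)(2) + (-0.7071)(9)]ᵀ
= [-7.7781, -4.9497]ᵀ
Result: (-7.7781, -4.9497)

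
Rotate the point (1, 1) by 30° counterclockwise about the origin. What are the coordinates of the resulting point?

Rotation matrix for 30°: [[cos 30°, -sin 30°], [sin 30°, cos 30°]] ≈ [[0.866025, -0.500000], [0.500000, 0.866025]]
[[0.866025, -0.500000], [0.500000, 0.866025]] × [1, 1]ᵀ ≈ [0.3660, 1.3660]ᵀ
Result: (0.3660, 1.3660)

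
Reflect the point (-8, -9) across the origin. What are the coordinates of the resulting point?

Reflection across origin: (-8, -9) → (8, 9)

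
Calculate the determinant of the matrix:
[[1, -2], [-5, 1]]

For a 2×2 matrix [[a, b], [c, d]], det = ad - bc
det = (1)(1) - (-2)(-5) = 1 - 10 = -9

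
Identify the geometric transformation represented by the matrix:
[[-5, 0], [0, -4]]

This matrix represents: non-uniform scaling by sx = -5, sy = -4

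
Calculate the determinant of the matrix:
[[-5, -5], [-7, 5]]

For a 2×2 matrix [[a, b], [c, d]], det = ad - bc
det = (-5)(5) - (-5)(-7) = -25 - 35 = -60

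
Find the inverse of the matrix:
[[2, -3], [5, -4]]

For [[a,b],[c,d]], inverse = (1/det)·[[d,-b],[-c,a]]
det = (2)(-4) - (-3)(5) = -8 - -15 = 7
Inverse = (1/7)·[[-4, 3], [-5, 2]]
= [[-4/7, 3/7], [-5/7, 2/7]]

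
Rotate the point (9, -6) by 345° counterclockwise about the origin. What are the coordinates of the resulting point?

Rotation matrix for 345°: [[cos 345°, -sin 345°], [sin 345°, cos 345°]] ≈ [[0.965926, 0.258819], [-0.258819, 0.965926]]
[[0.965926, 0.258819], [-0.258819, 0.965926]] × [9, -6]ᵀ ≈ [7.1404, -8.1249]ᵀ
Result: (7.1404, -8.1249)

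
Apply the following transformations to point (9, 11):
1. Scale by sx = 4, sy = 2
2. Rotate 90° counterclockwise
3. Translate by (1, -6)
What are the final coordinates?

Step 1: Scale → (36, 22)
Step 2: Rotate 90° → (-22, 36)
Step 3: Translate → (-21, 30)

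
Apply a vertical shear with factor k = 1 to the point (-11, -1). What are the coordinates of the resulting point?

Shear matrix for vertical shear with factor k = 1:
[[1, 0], [1, 1]]
Result: (-11, -1) → (-11, -12)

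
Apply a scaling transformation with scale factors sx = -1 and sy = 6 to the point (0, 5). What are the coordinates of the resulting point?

Scaling matrix:
[[-1, 0], [0, 6]]
Result: (0 × -1, 5 × 6) = (0, 30)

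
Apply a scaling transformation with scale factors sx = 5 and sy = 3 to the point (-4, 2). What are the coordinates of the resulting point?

Scaling matrix:
[[5, 0], [0, 3]]
Result: (-4 × 5, 2 × 3) = (-20, 6)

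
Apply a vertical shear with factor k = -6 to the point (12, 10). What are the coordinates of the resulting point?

Shear matrix for vertical shear with factor k = -6:
[[1, 0], [-6, 1]]
Result: (12, 10) → (12, -62)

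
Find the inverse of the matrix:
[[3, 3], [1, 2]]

For [[a,b],[c,d]], inverse = (1/det)·[[d,-b],[-c,a]]
det = (3)(2) - (3)(1) = 6 - 3 = 3
Inverse = (1/3)·[[2, -3], [-1, 3]]
= [[2/3, -1], [-1/3, 1]]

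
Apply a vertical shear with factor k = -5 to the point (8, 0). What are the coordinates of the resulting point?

Shear matrix for vertical shear with factor k = -5:
[[1, 0], [-5, 1]]
Result: (8, 0) → (8, -40)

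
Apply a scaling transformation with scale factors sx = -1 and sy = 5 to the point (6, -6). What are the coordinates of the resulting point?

Scaling matrix:
[[-1, 0], [0, 5]]
Result: (6 × -1, -6 × 5) = (-6, -30)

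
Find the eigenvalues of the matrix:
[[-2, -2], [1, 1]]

Characteristic equation: det(A - λI) = 0
λ² - (trace)λ + (det) = 0
trace = -2 + 1 = -1, det = (-2)(1) - (-2)(1) = 0
λ² - (-1)λ + (0) = 0
λ = (-1 ± √((-1)² - 4·(0))) / 2 = (-1 ± √1) / 2
Solving: λ = -1, 0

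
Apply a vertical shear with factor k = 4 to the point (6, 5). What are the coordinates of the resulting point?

Shear matrix for vertical shear with factor k = 4:
[[1, 0], [4, 1]]
Result: (6, 5) → (6, 29)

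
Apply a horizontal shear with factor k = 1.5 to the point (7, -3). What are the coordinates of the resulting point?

Shear matrix for horizontal shear with factor k = 1.5:
[[1, 1.50], [0, 1]]
Result: (7, -3) → (2.5, -3)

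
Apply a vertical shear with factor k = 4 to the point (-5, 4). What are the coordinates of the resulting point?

Shear matrix for vertical shear with factor k = 4:
[[1, 0], [4, 1]]
Result: (-5, 4) → (-5, -16)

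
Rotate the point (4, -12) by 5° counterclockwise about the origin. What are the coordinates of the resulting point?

Rotation matrix for 5°: [[cos 5°, -sin 5°], [sin 5°, cos 5°]] ≈ [[0.996195, -0.087156], [0.087156, 0.996195]]
[[0.996195, -0.087156], [0.087156, 0.996195]] × [4, -12]ᵀ ≈ [5.0306, -11.6057]ᵀ
Result: (5.0306, -11.6057)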